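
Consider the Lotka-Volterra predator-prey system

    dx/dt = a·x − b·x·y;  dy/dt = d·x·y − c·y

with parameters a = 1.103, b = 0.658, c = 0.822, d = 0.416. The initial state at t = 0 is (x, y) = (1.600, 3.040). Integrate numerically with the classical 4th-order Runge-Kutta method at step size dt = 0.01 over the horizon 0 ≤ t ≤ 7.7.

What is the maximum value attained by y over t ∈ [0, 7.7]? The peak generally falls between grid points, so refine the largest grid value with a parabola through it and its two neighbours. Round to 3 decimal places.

t=0.000: state=(1.600, 3.040)
step 1 (dt=0.01): k1=(-1.436, -0.475), k2=(-1.427, -0.484), k3=(-1.427, -0.484), k4=(-1.418, -0.493); state += dt/6·(k1+2k2+2k3+k4)
t=0.010: state=(1.586, 3.035)
t=0.020: state=(1.572, 3.030)
t=0.030: state=(1.558, 3.025)
continuing one RK4 step at a time; state shown every 25 steps (Δt=0.25):
t=0.250: state=(1.294, 2.875)
t=0.500: state=(1.082, 2.647)
t=0.750: state=(0.942, 2.393)
t=1.000: state=(0.855, 2.139)
t=1.250: state=(0.808, 1.898)
t=1.500: state=(0.794, 1.679)
t=1.750: state=(0.807, 1.486)
t=2.000: state=(0.844, 1.318)
t=2.250: state=(0.906, 1.175)
t=2.500: state=(0.994, 1.056)
t=2.750: state=(1.110, 0.959)
t=3.000: state=(1.257, 0.883)
t=3.250: state=(1.440, 0.827)
t=3.500: state=(1.661, 0.791)
t=3.750: state=(1.924, 0.775)
t=4.000: state=(2.231, 0.783)
t=4.250: state=(2.578, 0.819)
t=4.500: state=(2.953, 0.889)
t=4.750: state=(3.332, 1.003)
t=5.000: state=(3.672, 1.177)
t=5.250: state=(3.911, 1.423)
t=5.500: state=(3.974, 1.749)
t=5.750: state=(3.805, 2.139)
t=6.000: state=(3.411, 2.539)
t=6.250: state=(2.876, 2.868)
t=6.500: state=(2.322, 3.060)
t=6.750: state=(1.841, 3.091)
t=7.000: state=(1.469, 2.986)
t=7.250: state=(1.202, 2.791)
t=7.500: state=(1.020, 2.550)
t=7.700: state=(0.922, 2.345)
largest grid value and its neighbours: y(6.660)=3.09699, y(6.670)=3.09721, y(6.680)=3.09718
parabola through these three points peaks at t≈6.674 with y≈3.09723

max y = 3.097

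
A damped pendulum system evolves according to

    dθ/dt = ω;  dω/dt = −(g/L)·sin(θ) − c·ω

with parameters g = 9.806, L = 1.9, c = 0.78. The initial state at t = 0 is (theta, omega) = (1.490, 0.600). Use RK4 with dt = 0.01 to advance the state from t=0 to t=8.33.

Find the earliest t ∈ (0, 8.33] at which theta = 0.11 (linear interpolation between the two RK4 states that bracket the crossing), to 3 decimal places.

t=0.000: state=(1.490, 0.600)
step 1 (dt=0.01): k1=(0.600, -5.612), k2=(0.572, -5.592), k3=(0.572, -5.592), k4=(0.544, -5.571); state += dt/6·(k1+2k2+2k3+k4)
t=0.010: state=(1.496, 0.544)
t=0.020: state=(1.501, 0.489)
t=0.030: state=(1.505, 0.433)
continuing one RK4 step at a time; state shown every 50 steps (Δt=0.5):
t=0.500: state=(1.173, -1.693)
t=0.980: state=(0.115, -2.334)
next step: t=0.990: state=(0.091, -2.321) — theta has crossed 0.11
linear interpolation between t=0.980 (0.11455) and t=0.990 (0.09127) → t≈0.982

t = 0.982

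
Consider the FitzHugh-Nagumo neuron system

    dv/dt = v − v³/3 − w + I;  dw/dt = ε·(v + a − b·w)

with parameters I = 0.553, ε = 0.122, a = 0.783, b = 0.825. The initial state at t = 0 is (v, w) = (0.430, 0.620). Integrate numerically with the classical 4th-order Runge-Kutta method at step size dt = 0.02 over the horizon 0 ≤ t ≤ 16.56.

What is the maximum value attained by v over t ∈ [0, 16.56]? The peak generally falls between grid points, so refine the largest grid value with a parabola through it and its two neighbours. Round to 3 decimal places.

max v = 1.389

t=0.000: state=(0.430, 0.620)
step 1 (dt=0.02): k1=(0.336, 0.086), k2=(0.338, 0.086), k3=(0.338, 0.086), k4=(0.340, 0.086); state += dt/6·(k1+2k2+2k3+k4)
t=0.020: state=(0.437, 0.622)
t=0.040: state=(0.444, 0.623)
t=0.060: state=(0.451, 0.625)
continuing one RK4 step at a time; state shown every 50 steps (Δt=1):
t=1.000: state=(0.850, 0.725)
t=2.000: state=(1.255, 0.871)
t=3.000: state=(1.388, 1.034)
t=4.000: state=(1.340, 1.185)
t=5.000: state=(1.219, 1.312)
t=6.000: state=(1.053, 1.409)
t=7.000: state=(0.820, 1.474)
t=8.000: state=(0.431, 1.499)
t=9.000: state=(-0.442, 1.452)
t=10.000: state=(-1.735, 1.270)
t=11.000: state=(-1.942, 1.019)
t=12.000: state=(-1.874, 0.791)
t=13.000: state=(-1.791, 0.593)
t=14.000: state=(-1.708, 0.424)
t=15.000: state=(-1.627, 0.281)
t=16.000: state=(-1.547, 0.161)
t=16.560: state=(-1.503, 0.103)
largest grid value and its neighbours: v(3.080)=1.38886, v(3.100)=1.38887, v(3.120)=1.38880
parabola through these three points peaks at t≈3.091 with v≈1.38887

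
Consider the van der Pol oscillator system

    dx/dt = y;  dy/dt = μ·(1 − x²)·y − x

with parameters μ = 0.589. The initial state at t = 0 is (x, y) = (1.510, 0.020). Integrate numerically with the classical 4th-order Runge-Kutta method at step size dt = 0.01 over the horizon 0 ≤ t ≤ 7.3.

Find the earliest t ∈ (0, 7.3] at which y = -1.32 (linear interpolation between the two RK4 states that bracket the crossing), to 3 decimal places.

t=0.000: state=(1.510, 0.020)
step 1 (dt=0.01): k1=(0.020, -1.525), k2=(0.012, -1.519), k3=(0.012, -1.519), k4=(0.005, -1.514); state += dt/6·(k1+2k2+2k3+k4)
t=0.010: state=(1.510, 0.005)
t=0.020: state=(1.510, -0.010)
t=0.030: state=(1.510, -0.025)
continuing one RK4 step at a time; state shown every 25 steps (Δt=0.25):
t=0.250: state=(1.470, -0.326)
t=0.500: state=(1.352, -0.611)
t=0.750: state=(1.168, -0.863)
t=1.000: state=(0.921, -1.112)
t=1.190: state=(0.691, -1.312)
next step: t=1.200: state=(0.678, -1.323) — y has crossed -1.32
linear interpolation between t=1.190 (-1.31223) and t=1.200 (-1.32320) → t≈1.197

t = 1.197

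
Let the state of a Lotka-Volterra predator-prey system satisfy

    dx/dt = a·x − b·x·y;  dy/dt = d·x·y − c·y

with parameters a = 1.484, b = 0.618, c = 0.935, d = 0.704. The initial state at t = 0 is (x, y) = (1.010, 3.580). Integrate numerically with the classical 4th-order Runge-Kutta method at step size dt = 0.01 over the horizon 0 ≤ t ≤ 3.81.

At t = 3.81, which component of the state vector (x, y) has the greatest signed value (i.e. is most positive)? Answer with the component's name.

largest component: x

t=0.000: state=(1.010, 3.580)
step 1 (dt=0.01): k1=(-0.736, -0.802), k2=(-0.731, -0.810), k3=(-0.731, -0.810), k4=(-0.725, -0.818); state += dt/6·(k1+2k2+2k3+k4)
t=0.010: state=(1.003, 3.572)
t=0.020: state=(0.995, 3.564)
t=0.030: state=(0.988, 3.555)
continuing one RK4 step at a time; state shown every 20 steps (Δt=0.2):
t=0.200: state=(0.883, 3.391)
t=0.400: state=(0.792, 3.164)
t=0.600: state=(0.732, 2.920)
t=0.800: state=(0.697, 2.678)
t=1.000: state=(0.683, 2.447)
t=1.200: state=(0.688, 2.235)
t=1.400: state=(0.711, 2.045)
t=1.600: state=(0.751, 1.880)
t=1.800: state=(0.808, 1.740)
t=2.000: state=(0.883, 1.625)
t=2.200: state=(0.978, 1.536)
t=2.400: state=(1.093, 1.474)
t=2.600: state=(1.229, 1.439)
t=2.800: state=(1.385, 1.435)
t=3.000: state=(1.558, 1.464)
t=3.200: state=(1.743, 1.531)
t=3.400: state=(1.928, 1.645)
t=3.600: state=(2.097, 1.812)
t=3.800: state=(2.225, 2.039)
t=3.810: state=(2.230, 2.051)
compare at T: x=2.230, y=2.051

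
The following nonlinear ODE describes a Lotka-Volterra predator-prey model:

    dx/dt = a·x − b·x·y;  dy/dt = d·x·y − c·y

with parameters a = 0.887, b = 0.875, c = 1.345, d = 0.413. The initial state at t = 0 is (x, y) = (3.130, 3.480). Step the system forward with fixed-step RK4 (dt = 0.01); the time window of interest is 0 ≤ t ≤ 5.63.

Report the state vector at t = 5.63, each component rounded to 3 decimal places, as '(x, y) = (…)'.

(x, y) = (8.710, 0.551)

t=0.000: state=(3.130, 3.480)
step 1 (dt=0.01): k1=(-6.755, -0.182), k2=(-6.679, -0.231), k3=(-6.679, -0.230), k4=(-6.604, -0.278); state += dt/6·(k1+2k2+2k3+k4)
t=0.010: state=(3.063, 3.478)
t=0.020: state=(2.998, 3.474)
t=0.030: state=(2.934, 3.470)
continuing one RK4 step at a time; state shown every 20 steps (Δt=0.2):
t=0.200: state=(2.060, 3.283)
t=0.400: state=(1.431, 2.891)
t=0.600: state=(1.071, 2.446)
t=0.800: state=(0.865, 2.023)
t=1.000: state=(0.750, 1.652)
t=1.200: state=(0.690, 1.339)
t=1.400: state=(0.667, 1.082)
t=1.600: state=(0.672, 0.874)
t=1.800: state=(0.699, 0.706)
t=2.000: state=(0.747, 0.573)
t=2.200: state=(0.814, 0.467)
t=2.400: state=(0.903, 0.383)
t=2.600: state=(1.014, 0.317)
t=2.800: state=(1.151, 0.265)
t=3.000: state=(1.318, 0.224)
t=3.200: state=(1.517, 0.192)
t=3.400: state=(1.756, 0.168)
t=3.600: state=(2.039, 0.150)
t=3.800: state=(2.374, 0.138)
t=4.000: state=(2.770, 0.130)
t=4.200: state=(3.234, 0.127)
t=4.400: state=(3.776, 0.130)
t=4.600: state=(4.405, 0.139)
t=4.800: state=(5.126, 0.157)
t=5.000: state=(5.940, 0.190)
t=5.200: state=(6.831, 0.246)
t=5.400: state=(7.753, 0.343)
t=5.600: state=(8.601, 0.515)
t=5.630: state=(8.710, 0.551)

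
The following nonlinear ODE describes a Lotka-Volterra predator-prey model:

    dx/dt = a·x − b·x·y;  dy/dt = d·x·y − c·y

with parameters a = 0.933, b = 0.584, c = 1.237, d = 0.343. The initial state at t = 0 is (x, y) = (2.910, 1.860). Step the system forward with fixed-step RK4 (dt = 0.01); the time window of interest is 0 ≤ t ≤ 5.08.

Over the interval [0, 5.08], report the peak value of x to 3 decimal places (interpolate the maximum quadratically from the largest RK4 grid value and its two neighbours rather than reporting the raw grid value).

max x = 4.574

t=0.000: state=(2.910, 1.860)
step 1 (dt=0.01): k1=(-0.446, -0.444), k2=(-0.442, -0.445), k3=(-0.442, -0.445), k4=(-0.438, -0.446); state += dt/6·(k1+2k2+2k3+k4)
t=0.010: state=(2.906, 1.856)
t=0.020: state=(2.901, 1.851)
t=0.030: state=(2.897, 1.847)
continuing one RK4 step at a time; state shown every 20 steps (Δt=0.2):
t=0.200: state=(2.837, 1.768)
t=0.400: state=(2.796, 1.675)
t=0.600: state=(2.786, 1.584)
t=0.800: state=(2.805, 1.498)
t=1.000: state=(2.851, 1.420)
t=1.200: state=(2.923, 1.351)
t=1.400: state=(3.019, 1.293)
t=1.600: state=(3.137, 1.247)
t=1.800: state=(3.275, 1.213)
t=2.000: state=(3.430, 1.192)
t=2.200: state=(3.599, 1.184)
t=2.400: state=(3.776, 1.191)
t=2.600: state=(3.955, 1.212)
t=2.800: state=(4.129, 1.249)
t=3.000: state=(4.288, 1.302)
t=3.200: state=(4.421, 1.371)
t=3.400: state=(4.518, 1.455)
t=3.600: state=(4.569, 1.552)
t=3.800: state=(4.565, 1.658)
t=4.000: state=(4.504, 1.768)
t=4.200: state=(4.388, 1.873)
t=4.400: state=(4.226, 1.966)
t=4.600: state=(4.030, 2.038)
t=4.800: state=(3.817, 2.082)
t=5.000: state=(3.603, 2.097)
t=5.080: state=(3.520, 2.095)
largest grid value and its neighbours: x(3.680)=4.57422, x(3.690)=4.57426, x(3.700)=4.57416
parabola through these three points peaks at t≈3.688 with x≈4.57427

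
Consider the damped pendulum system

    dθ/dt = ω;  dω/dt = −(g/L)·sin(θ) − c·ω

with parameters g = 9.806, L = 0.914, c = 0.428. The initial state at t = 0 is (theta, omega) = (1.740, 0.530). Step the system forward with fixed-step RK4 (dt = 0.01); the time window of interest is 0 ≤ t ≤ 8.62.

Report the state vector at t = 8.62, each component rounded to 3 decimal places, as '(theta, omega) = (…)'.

t=0.000: state=(1.740, 0.530)
step 1 (dt=0.01): k1=(0.530, -10.802), k2=(0.476, -10.774), k3=(0.476, -10.775), k4=(0.422, -10.747); state += dt/6·(k1+2k2+2k3+k4)
t=0.010: state=(1.745, 0.422)
t=0.020: state=(1.748, 0.315)
t=0.030: state=(1.751, 0.208)
continuing one RK4 step at a time; state shown every 50 steps (Δt=0.5):
t=0.500: state=(0.753, -4.132)
t=1.000: state=(-1.142, -1.983)
t=1.500: state=(-0.851, 2.855)
t=2.000: state=(0.765, 2.226)
t=2.500: state=(0.754, -2.101)
t=3.000: state=(-0.560, -1.990)
t=3.500: state=(-0.617, 1.665)
t=4.000: state=(0.447, 1.630)
t=4.500: state=(0.484, -1.394)
t=5.000: state=(-0.378, -1.269)
t=5.500: state=(-0.368, 1.203)
t=6.000: state=(0.328, 0.949)
t=6.500: state=(0.272, -1.047)
t=7.000: state=(-0.286, -0.682)
t=7.500: state=(-0.193, 0.909)
t=8.000: state=(0.249, 0.467)
t=8.500: state=(0.132, -0.781)
t=8.620: state=(0.033, -0.845)

(theta, omega) = (0.033, -0.845)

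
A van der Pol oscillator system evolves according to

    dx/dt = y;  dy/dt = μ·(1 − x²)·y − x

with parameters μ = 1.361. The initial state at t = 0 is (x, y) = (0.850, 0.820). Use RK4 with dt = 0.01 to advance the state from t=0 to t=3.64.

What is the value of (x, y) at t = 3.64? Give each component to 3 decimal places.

t=0.000: state=(0.850, 0.820)
step 1 (dt=0.01): k1=(0.820, -0.540), k2=(0.817, -0.553), k3=(0.817, -0.553), k4=(0.814, -0.566); state += dt/6·(k1+2k2+2k3+k4)
t=0.010: state=(0.858, 0.814)
t=0.020: state=(0.866, 0.809)
t=0.030: state=(0.874, 0.803)
continuing one RK4 step at a time; state shown every 20 steps (Δt=0.2):
t=0.200: state=(1.000, 0.664)
t=0.400: state=(1.111, 0.435)
t=0.600: state=(1.172, 0.180)
t=0.800: state=(1.183, -0.062)
t=1.000: state=(1.149, -0.279)
t=1.200: state=(1.073, -0.478)
t=1.400: state=(0.958, -0.677)
t=1.600: state=(0.801, -0.901)
t=1.800: state=(0.593, -1.186)
t=2.000: state=(0.320, -1.571)
t=2.200: state=(-0.044, -2.080)
t=2.400: state=(-0.514, -2.604)
t=2.600: state=(-1.058, -2.712)
t=2.800: state=(-1.541, -1.985)
t=3.000: state=(-1.829, -0.920)
t=3.200: state=(-1.932, -0.185)
t=3.400: state=(-1.928, 0.185)
t=3.600: state=(-1.871, 0.364)
t=3.640: state=(-1.856, 0.388)

(x, y) = (-1.856, 0.388)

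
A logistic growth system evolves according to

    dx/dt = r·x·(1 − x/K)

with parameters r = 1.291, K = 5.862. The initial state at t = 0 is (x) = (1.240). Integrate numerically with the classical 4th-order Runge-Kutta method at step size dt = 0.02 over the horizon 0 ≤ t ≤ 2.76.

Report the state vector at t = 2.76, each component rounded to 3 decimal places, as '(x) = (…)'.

t=0.000: state=(1.240)
step 1 (dt=0.02): k1=(1.262), k2=(1.272), k3=(1.272), k4=(1.281); state += dt/6·(k1+2k2+2k3+k4)
t=0.020: state=(1.265)
t=0.040: state=(1.291)
t=0.060: state=(1.317)
continuing one RK4 step at a time; state shown every 5 steps (Δt=0.1):
t=0.100: state=(1.371)
t=0.200: state=(1.511)
t=0.300: state=(1.660)
t=0.400: state=(1.818)
t=0.500: state=(1.984)
t=0.600: state=(2.157)
t=0.700: state=(2.336)
t=0.800: state=(2.519)
t=0.900: state=(2.706)
t=1.000: state=(2.895)
t=1.100: state=(3.084)
t=1.200: state=(3.272)
t=1.300: state=(3.457)
t=1.400: state=(3.637)
t=1.500: state=(3.813)
t=1.600: state=(3.981)
t=1.700: state=(4.142)
t=1.800: state=(4.295)
t=1.900: state=(4.438)
t=2.000: state=(4.573)
t=2.100: state=(4.698)
t=2.200: state=(4.814)
t=2.300: state=(4.920)
t=2.400: state=(5.018)
t=2.500: state=(5.107)
t=2.600: state=(5.188)
t=2.700: state=(5.261)
t=2.760: state=(5.302)

(x) = (5.302)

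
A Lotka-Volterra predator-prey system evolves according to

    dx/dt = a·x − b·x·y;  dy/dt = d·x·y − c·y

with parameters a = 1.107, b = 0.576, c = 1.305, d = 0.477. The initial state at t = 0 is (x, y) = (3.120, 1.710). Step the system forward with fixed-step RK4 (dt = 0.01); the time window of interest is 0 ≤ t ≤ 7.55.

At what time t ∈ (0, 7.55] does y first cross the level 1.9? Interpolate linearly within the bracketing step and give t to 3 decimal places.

t=0.000: state=(3.120, 1.710)
step 1 (dt=0.01): k1=(0.381, 0.313), k2=(0.378, 0.315), k3=(0.378, 0.315), k4=(0.376, 0.317); state += dt/6·(k1+2k2+2k3+k4)
t=0.010: state=(3.124, 1.713)
t=0.020: state=(3.128, 1.716)
t=0.030: state=(3.131, 1.720)
continuing one RK4 step at a time; state shown every 25 steps (Δt=0.25):
t=0.250: state=(3.197, 1.799)
t=0.480: state=(3.229, 1.896)
next step: t=0.490: state=(3.229, 1.901) — y has crossed 1.9
linear interpolation between t=0.480 (1.89645) and t=0.490 (1.90091) → t≈0.488

t = 0.488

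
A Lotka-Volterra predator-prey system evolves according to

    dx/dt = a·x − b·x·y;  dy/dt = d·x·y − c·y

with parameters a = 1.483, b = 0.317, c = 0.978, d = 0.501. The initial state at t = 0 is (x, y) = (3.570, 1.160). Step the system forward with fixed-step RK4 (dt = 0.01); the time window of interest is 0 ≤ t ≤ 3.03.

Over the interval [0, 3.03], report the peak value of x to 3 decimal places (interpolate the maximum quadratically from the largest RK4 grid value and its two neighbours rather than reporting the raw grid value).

t=0.000: state=(3.570, 1.160)
step 1 (dt=0.01): k1=(3.982, 0.940), k2=(3.998, 0.956), k3=(3.998, 0.956), k4=(4.015, 0.971); state += dt/6·(k1+2k2+2k3+k4)
t=0.010: state=(3.610, 1.170)
t=0.020: state=(3.650, 1.179)
t=0.030: state=(3.691, 1.190)
continuing one RK4 step at a time; state shown every 10 steps (Δt=0.1):
t=0.100: state=(3.985, 1.271)
t=0.200: state=(4.429, 1.423)
t=0.300: state=(4.895, 1.630)
t=0.400: state=(5.369, 1.911)
t=0.500: state=(5.828, 2.294)
t=0.600: state=(6.236, 2.815)
t=0.700: state=(6.546, 3.518)
t=0.800: state=(6.696, 4.449)
t=0.900: state=(6.623, 5.638)
t=1.000: state=(6.284, 7.073)
t=1.100: state=(5.681, 8.664)
t=1.200: state=(4.881, 10.243)
t=1.300: state=(4.001, 11.604)
t=1.400: state=(3.159, 12.586)
t=1.500: state=(2.435, 13.122)
t=1.600: state=(1.858, 13.242)
t=1.700: state=(1.420, 13.029)
t=1.800: state=(1.097, 12.579)
t=1.900: state=(0.862, 11.977)
t=2.000: state=(0.691, 11.289)
t=2.100: state=(0.567, 10.563)
t=2.200: state=(0.476, 9.832)
t=2.300: state=(0.409, 9.115)
t=2.400: state=(0.359, 8.425)
t=2.500: state=(0.322, 7.772)
t=2.600: state=(0.295, 7.157)
t=2.700: state=(0.275, 6.584)
t=2.800: state=(0.261, 6.051)
t=2.900: state=(0.252, 5.558)
t=3.000: state=(0.247, 5.104)
t=3.030: state=(0.246, 4.974)
largest grid value and its neighbours: x(0.810)=6.69947, x(0.820)=6.70090, x(0.830)=6.69998
parabola through these three points peaks at t≈0.821 with x≈6.70092

max x = 6.701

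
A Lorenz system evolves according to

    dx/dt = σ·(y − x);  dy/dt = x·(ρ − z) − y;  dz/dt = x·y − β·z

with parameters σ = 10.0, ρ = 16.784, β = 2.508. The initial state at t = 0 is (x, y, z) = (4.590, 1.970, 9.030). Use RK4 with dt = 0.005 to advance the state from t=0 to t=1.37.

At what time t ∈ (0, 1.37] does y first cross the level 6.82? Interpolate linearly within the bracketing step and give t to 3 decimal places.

t=0.000: state=(4.590, 1.970, 9.030)
step 1 (dt=0.005): k1=(-26.200, 33.621, -13.605), k2=(-24.704, 33.183, -13.268), k3=(-24.753, 33.209, -13.268), k4=(-23.302, 32.791, -12.941); state += dt/6·(k1+2k2+2k3+k4)
t=0.005: state=(4.466, 2.136, 8.964)
t=0.010: state=(4.357, 2.298, 8.901)
t=0.015: state=(4.260, 2.457, 8.841)
continuing one RK4 step at a time; state shown every 10 steps (Δt=0.05):
t=0.050: state=(3.893, 3.499, 8.501)
t=0.100: state=(4.043, 4.937, 8.278)
t=0.150: state=(4.720, 6.487, 8.476)
t=0.160: state=(4.904, 6.818, 8.582)
next step: t=0.165: state=(5.001, 6.986, 8.645) — y has crossed 6.82
linear interpolation between t=0.160 (6.81811) and t=0.165 (6.98593) → t≈0.160

t = 0.160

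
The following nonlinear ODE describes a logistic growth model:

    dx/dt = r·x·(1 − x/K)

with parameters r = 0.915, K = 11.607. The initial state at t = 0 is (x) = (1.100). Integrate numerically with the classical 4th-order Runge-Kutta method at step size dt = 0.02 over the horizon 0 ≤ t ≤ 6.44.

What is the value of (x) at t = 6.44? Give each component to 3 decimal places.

(x) = (11.309)

t=0.000: state=(1.100)
step 1 (dt=0.02): k1=(0.911), k2=(0.918), k3=(0.918), k4=(0.925); state += dt/6·(k1+2k2+2k3+k4)
t=0.020: state=(1.118)
t=0.040: state=(1.137)
t=0.060: state=(1.156)
continuing one RK4 step at a time; state shown every 25 steps (Δt=0.5):
t=0.500: state=(1.648)
t=1.000: state=(2.405)
t=1.500: state=(3.393)
t=2.000: state=(4.584)
t=2.500: state=(5.893)
t=3.000: state=(7.193)
t=3.500: state=(8.360)
t=4.000: state=(9.317)
t=4.500: state=(10.045)
t=5.000: state=(10.567)
t=5.500: state=(10.926)
t=6.000: state=(11.167)
t=6.440: state=(11.309)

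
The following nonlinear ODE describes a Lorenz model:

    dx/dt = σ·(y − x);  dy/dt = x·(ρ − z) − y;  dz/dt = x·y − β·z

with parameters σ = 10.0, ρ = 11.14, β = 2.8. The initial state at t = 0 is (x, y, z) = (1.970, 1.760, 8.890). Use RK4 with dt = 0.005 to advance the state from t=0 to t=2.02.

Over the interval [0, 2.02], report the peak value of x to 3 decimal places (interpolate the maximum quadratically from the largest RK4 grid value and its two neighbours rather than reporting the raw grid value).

max x = 7.695

t=0.000: state=(1.970, 1.760, 8.890)
step 1 (dt=0.005): k1=(-2.100, 2.673, -21.425), k2=(-1.981, 2.759, -21.271), k3=(-1.982, 2.759, -21.271), k4=(-1.863, 2.845, -21.117); state += dt/6·(k1+2k2+2k3+k4)
t=0.005: state=(1.960, 1.774, 8.784)
t=0.010: state=(1.951, 1.788, 8.679)
t=0.015: state=(1.944, 1.804, 8.576)
continuing one RK4 step at a time; state shown every 20 steps (Δt=0.1):
t=0.100: state=(1.979, 2.190, 7.050)
t=0.200: state=(2.376, 2.961, 5.812)
t=0.300: state=(3.164, 4.164, 5.253)
t=0.400: state=(4.388, 5.830, 5.629)
t=0.500: state=(5.968, 7.598, 7.350)
t=0.600: state=(7.363, 8.334, 10.352)
t=0.700: state=(7.596, 7.033, 13.011)
t=0.800: state=(6.413, 4.816, 13.462)
t=0.900: state=(4.829, 3.420, 12.126)
t=1.000: state=(3.760, 3.050, 10.328)
t=1.100: state=(3.381, 3.304, 8.767)
t=1.200: state=(3.554, 3.957, 7.709)
t=1.300: state=(4.151, 4.927, 7.317)
t=1.400: state=(5.058, 6.061, 7.755)
t=1.500: state=(6.048, 6.949, 9.068)
t=1.600: state=(6.691, 7.001, 10.818)
t=1.700: state=(6.590, 6.093, 12.029)
t=1.800: state=(5.833, 4.916, 12.066)
t=1.900: state=(4.947, 4.166, 11.215)
t=2.000: state=(4.359, 3.981, 10.095)
t=2.020: state=(4.292, 4.001, 9.880)
largest grid value and its neighbours: x(0.660)=7.69279, x(0.665)=7.69509, x(0.670)=7.69327
parabola through these three points peaks at t≈0.665 with x≈7.69510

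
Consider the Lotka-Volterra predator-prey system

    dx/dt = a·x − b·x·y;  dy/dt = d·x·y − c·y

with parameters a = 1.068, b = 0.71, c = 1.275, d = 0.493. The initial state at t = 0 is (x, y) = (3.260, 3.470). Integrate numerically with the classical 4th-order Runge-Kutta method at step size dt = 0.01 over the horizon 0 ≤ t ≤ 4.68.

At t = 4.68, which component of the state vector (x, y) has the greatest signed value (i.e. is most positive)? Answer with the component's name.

t=0.000: state=(3.260, 3.470)
step 1 (dt=0.01): k1=(-4.550, 1.153), k2=(-4.531, 1.116), k3=(-4.531, 1.116), k4=(-4.512, 1.079); state += dt/6·(k1+2k2+2k3+k4)
t=0.010: state=(3.215, 3.481)
t=0.020: state=(3.170, 3.492)
t=0.030: state=(3.125, 3.501)
continuing one RK4 step at a time; state shown every 20 steps (Δt=0.2):
t=0.200: state=(2.443, 3.556)
t=0.400: state=(1.842, 3.398)
t=0.600: state=(1.437, 3.090)
t=0.800: state=(1.177, 2.722)
t=1.000: state=(1.017, 2.348)
t=1.200: state=(0.925, 2.002)
t=1.400: state=(0.881, 1.695)
t=1.600: state=(0.874, 1.432)
t=1.800: state=(0.898, 1.211)
t=2.000: state=(0.949, 1.027)
t=2.200: state=(1.026, 0.877)
t=2.400: state=(1.132, 0.756)
t=2.600: state=(1.268, 0.659)
t=2.800: state=(1.438, 0.584)
t=3.000: state=(1.646, 0.526)
t=3.200: state=(1.897, 0.485)
t=3.400: state=(2.196, 0.460)
t=3.600: state=(2.549, 0.450)
t=3.800: state=(2.960, 0.458)
t=4.000: state=(3.428, 0.486)
t=4.200: state=(3.948, 0.541)
t=4.400: state=(4.498, 0.636)
t=4.600: state=(5.038, 0.789)
t=4.680: state=(5.235, 0.872)
compare at T: x=5.235, y=0.872

largest component: x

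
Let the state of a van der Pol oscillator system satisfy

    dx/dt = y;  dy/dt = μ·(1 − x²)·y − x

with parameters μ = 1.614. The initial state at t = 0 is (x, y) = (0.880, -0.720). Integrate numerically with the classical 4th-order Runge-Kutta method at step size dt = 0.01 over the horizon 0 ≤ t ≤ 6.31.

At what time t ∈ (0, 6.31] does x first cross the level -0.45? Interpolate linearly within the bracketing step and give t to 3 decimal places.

t = 0.867

t=0.000: state=(0.880, -0.720)
step 1 (dt=0.01): k1=(-0.720, -1.142), k2=(-0.726, -1.148), k3=(-0.726, -1.148), k4=(-0.731, -1.154); state += dt/6·(k1+2k2+2k3+k4)
t=0.010: state=(0.873, -0.731)
t=0.020: state=(0.865, -0.743)
t=0.030: state=(0.858, -0.755)
continuing one RK4 step at a time; state shown every 25 steps (Δt=0.25):
t=0.250: state=(0.660, -1.057)
t=0.500: state=(0.337, -1.572)
t=0.750: state=(-0.150, -2.363)
t=0.860: state=(-0.431, -2.744)
next step: t=0.870: state=(-0.459, -2.775) — x has crossed -0.45
linear interpolation between t=0.860 (-0.43093) and t=0.870 (-0.45852) → t≈0.867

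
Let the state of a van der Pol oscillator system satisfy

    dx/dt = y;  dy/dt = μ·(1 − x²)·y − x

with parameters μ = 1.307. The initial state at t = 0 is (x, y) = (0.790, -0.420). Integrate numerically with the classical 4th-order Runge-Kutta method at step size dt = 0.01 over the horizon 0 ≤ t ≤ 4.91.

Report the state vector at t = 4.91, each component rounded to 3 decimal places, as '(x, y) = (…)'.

(x, y) = (1.891, 0.997)

t=0.000: state=(0.790, -0.420)
step 1 (dt=0.01): k1=(-0.420, -0.996), k2=(-0.425, -0.999), k3=(-0.425, -0.999), k4=(-0.430, -1.001); state += dt/6·(k1+2k2+2k3+k4)
t=0.010: state=(0.786, -0.430)
t=0.020: state=(0.781, -0.440)
t=0.030: state=(0.777, -0.450)
continuing one RK4 step at a time; state shown every 20 steps (Δt=0.2):
t=0.200: state=(0.685, -0.630)
t=0.400: state=(0.536, -0.876)
t=0.600: state=(0.331, -1.180)
t=0.800: state=(0.058, -1.560)
t=1.000: state=(-0.297, -1.991)
t=1.200: state=(-0.730, -2.297)
t=1.400: state=(-1.185, -2.145)
t=1.600: state=(-1.550, -1.448)
t=1.800: state=(-1.757, -0.645)
t=2.000: state=(-1.825, -0.087)
t=2.200: state=(-1.808, 0.226)
t=2.400: state=(-1.744, 0.401)
t=2.600: state=(-1.652, 0.514)
t=2.800: state=(-1.540, 0.607)
t=3.000: state=(-1.409, 0.701)
t=3.200: state=(-1.258, 0.814)
t=3.400: state=(-1.081, 0.963)
t=3.600: state=(-0.869, 1.171)
t=3.800: state=(-0.607, 1.474)
t=4.000: state=(-0.270, 1.914)
t=4.200: state=(0.168, 2.489)
t=4.400: state=(0.719, 2.962)
t=4.600: state=(1.304, 2.719)
t=4.800: state=(1.747, 1.632)
t=4.910: state=(1.891, 0.997)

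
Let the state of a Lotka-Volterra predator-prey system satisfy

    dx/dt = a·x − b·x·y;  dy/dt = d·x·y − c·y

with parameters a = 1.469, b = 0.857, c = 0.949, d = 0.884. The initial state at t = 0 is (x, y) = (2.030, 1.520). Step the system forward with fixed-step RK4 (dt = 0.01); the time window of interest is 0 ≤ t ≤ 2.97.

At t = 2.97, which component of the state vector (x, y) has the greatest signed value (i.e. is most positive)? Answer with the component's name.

largest component: y

t=0.000: state=(2.030, 1.520)
step 1 (dt=0.01): k1=(0.338, 1.285), k2=(0.327, 1.293), k3=(0.327, 1.293), k4=(0.316, 1.301); state += dt/6·(k1+2k2+2k3+k4)
t=0.010: state=(2.033, 1.533)
t=0.020: state=(2.036, 1.546)
t=0.030: state=(2.039, 1.559)
continuing one RK4 step at a time; state shown every 10 steps (Δt=0.1):
t=0.100: state=(2.052, 1.656)
t=0.200: state=(2.050, 1.806)
t=0.300: state=(2.020, 1.966)
t=0.400: state=(1.962, 2.133)
t=0.500: state=(1.880, 2.299)
t=0.600: state=(1.776, 2.458)
t=0.700: state=(1.655, 2.602)
t=0.800: state=(1.526, 2.724)
t=0.900: state=(1.393, 2.818)
t=1.000: state=(1.264, 2.882)
t=1.100: state=(1.142, 2.915)
t=1.200: state=(1.030, 2.918)
t=1.300: state=(0.929, 2.894)
t=1.400: state=(0.842, 2.846)
t=1.500: state=(0.766, 2.779)
t=1.600: state=(0.702, 2.696)
t=1.700: state=(0.648, 2.603)
t=1.800: state=(0.603, 2.501)
t=1.900: state=(0.566, 2.395)
t=2.000: state=(0.536, 2.287)
t=2.100: state=(0.513, 2.179)
t=2.200: state=(0.495, 2.072)
t=2.300: state=(0.482, 1.967)
t=2.400: state=(0.474, 1.866)
t=2.500: state=(0.470, 1.770)
t=2.600: state=(0.470, 1.678)
t=2.700: state=(0.473, 1.591)
t=2.800: state=(0.480, 1.509)
t=2.900: state=(0.490, 1.432)
t=2.970: state=(0.499, 1.382)
compare at T: x=0.499, y=1.382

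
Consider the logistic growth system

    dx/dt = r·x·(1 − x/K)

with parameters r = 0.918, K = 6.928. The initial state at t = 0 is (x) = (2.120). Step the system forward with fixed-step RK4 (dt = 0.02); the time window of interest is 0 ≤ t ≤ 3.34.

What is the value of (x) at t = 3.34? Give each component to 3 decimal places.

(x) = (6.266)

t=0.000: state=(2.120)
step 1 (dt=0.02): k1=(1.351), k2=(1.355), k3=(1.355), k4=(1.360); state += dt/6·(k1+2k2+2k3+k4)
t=0.020: state=(2.147)
t=0.040: state=(2.174)
t=0.060: state=(2.202)
continuing one RK4 step at a time; state shown every 10 steps (Δt=0.2):
t=0.200: state=(2.399)
t=0.400: state=(2.695)
t=0.600: state=(3.002)
t=0.800: state=(3.318)
t=1.000: state=(3.636)
t=1.200: state=(3.950)
t=1.400: state=(4.257)
t=1.600: state=(4.552)
t=1.800: state=(4.830)
t=2.000: state=(5.088)
t=2.200: state=(5.325)
t=2.400: state=(5.540)
t=2.600: state=(5.733)
t=2.800: state=(5.904)
t=3.000: state=(6.054)
t=3.200: state=(6.185)
t=3.340: state=(6.266)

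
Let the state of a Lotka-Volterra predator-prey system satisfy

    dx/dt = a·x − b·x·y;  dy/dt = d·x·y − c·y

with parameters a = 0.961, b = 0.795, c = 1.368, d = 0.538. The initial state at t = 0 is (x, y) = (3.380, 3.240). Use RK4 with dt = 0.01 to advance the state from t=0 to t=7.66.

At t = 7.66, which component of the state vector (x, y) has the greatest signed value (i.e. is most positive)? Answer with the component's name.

largest component: y

t=0.000: state=(3.380, 3.240)
step 1 (dt=0.01): k1=(-5.458, 1.459), k2=(-5.433, 1.415), k3=(-5.433, 1.415), k4=(-5.408, 1.371); state += dt/6·(k1+2k2+2k3+k4)
t=0.010: state=(3.326, 3.254)
t=0.020: state=(3.272, 3.267)
t=0.030: state=(3.219, 3.280)
continuing one RK4 step at a time; state shown every 25 steps (Δt=0.25):
t=0.250: state=(2.217, 3.337)
t=0.500: state=(1.490, 3.028)
t=0.750: state=(1.087, 2.551)
t=1.000: state=(0.875, 2.064)
t=1.250: state=(0.771, 1.636)
t=1.500: state=(0.734, 1.286)
t=1.750: state=(0.744, 1.008)
t=2.000: state=(0.792, 0.794)
t=2.250: state=(0.875, 0.630)
t=2.500: state=(0.994, 0.508)
t=2.750: state=(1.153, 0.416)
t=3.000: state=(1.359, 0.350)
t=3.250: state=(1.620, 0.304)
t=3.500: state=(1.946, 0.274)
t=3.750: state=(2.347, 0.259)
t=4.000: state=(2.835, 0.261)
t=4.250: state=(3.417, 0.282)
t=4.500: state=(4.091, 0.331)
t=4.750: state=(4.828, 0.429)
t=5.000: state=(5.546, 0.612)
t=5.250: state=(6.057, 0.953)
t=5.500: state=(6.040, 1.539)
t=5.750: state=(5.228, 2.354)
t=6.000: state=(3.851, 3.087)
t=6.250: state=(2.557, 3.361)
t=6.500: state=(1.690, 3.161)
t=6.750: state=(1.196, 2.717)
t=7.000: state=(0.931, 2.223)
t=7.250: state=(0.797, 1.771)
t=7.500: state=(0.740, 1.394)
t=7.660: state=(0.733, 1.193)
compare at T: x=0.733, y=1.193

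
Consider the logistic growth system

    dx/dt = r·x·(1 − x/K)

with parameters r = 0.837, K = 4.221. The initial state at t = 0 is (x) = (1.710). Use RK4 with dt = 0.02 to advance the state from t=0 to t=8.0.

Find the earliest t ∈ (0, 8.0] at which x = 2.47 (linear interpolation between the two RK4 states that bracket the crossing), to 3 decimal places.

t=0.000: state=(1.710)
step 1 (dt=0.02): k1=(0.851), k2=(0.853), k3=(0.853), k4=(0.854); state += dt/6·(k1+2k2+2k3+k4)
t=0.020: state=(1.727)
t=0.040: state=(1.744)
t=0.060: state=(1.761)
continuing one RK4 step at a time; state shown every 25 steps (Δt=0.5):
t=0.500: state=(2.147)
t=0.860: state=(2.461)
next step: t=0.880: state=(2.479) — x has crossed 2.47
linear interpolation between t=0.860 (2.46139) and t=0.880 (2.47854) → t≈0.870

t = 0.870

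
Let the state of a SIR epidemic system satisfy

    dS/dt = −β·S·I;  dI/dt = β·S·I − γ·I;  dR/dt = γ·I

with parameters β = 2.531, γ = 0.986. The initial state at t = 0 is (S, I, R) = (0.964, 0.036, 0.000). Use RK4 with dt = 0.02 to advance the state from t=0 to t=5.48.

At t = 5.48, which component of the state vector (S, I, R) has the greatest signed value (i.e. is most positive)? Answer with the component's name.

t=0.000: state=(0.964, 0.036, 0.000)
step 1 (dt=0.02): k1=(-0.088, 0.052, 0.035), k2=(-0.089, 0.053, 0.036), k3=(-0.089, 0.053, 0.036), k4=(-0.090, 0.054, 0.037); state += dt/6·(k1+2k2+2k3+k4)
t=0.020: state=(0.962, 0.037, 0.001)
t=0.040: state=(0.960, 0.038, 0.001)
t=0.060: state=(0.959, 0.039, 0.002)
continuing one RK4 step at a time; state shown every 10 steps (Δt=0.2):
t=0.200: state=(0.944, 0.048, 0.008)
t=0.400: state=(0.918, 0.063, 0.019)
t=0.600: state=(0.885, 0.082, 0.033)
t=0.800: state=(0.844, 0.104, 0.052)
t=1.000: state=(0.796, 0.129, 0.075)
t=1.200: state=(0.741, 0.157, 0.103)
t=1.400: state=(0.679, 0.184, 0.136)
t=1.600: state=(0.615, 0.210, 0.175)
t=1.800: state=(0.550, 0.231, 0.219)
t=2.000: state=(0.487, 0.247, 0.266)
t=2.200: state=(0.428, 0.256, 0.316)
t=2.400: state=(0.376, 0.257, 0.367)
t=2.600: state=(0.331, 0.252, 0.417)
t=2.800: state=(0.292, 0.243, 0.466)
t=3.000: state=(0.259, 0.229, 0.512)
t=3.200: state=(0.231, 0.213, 0.556)
t=3.400: state=(0.209, 0.195, 0.596)
t=3.600: state=(0.190, 0.177, 0.633)
t=3.800: state=(0.174, 0.160, 0.666)
t=4.000: state=(0.162, 0.143, 0.696)
t=4.200: state=(0.151, 0.127, 0.722)
t=4.400: state=(0.142, 0.112, 0.746)
t=4.600: state=(0.135, 0.099, 0.767)
t=4.800: state=(0.129, 0.087, 0.785)
t=5.000: state=(0.123, 0.076, 0.801)
t=5.200: state=(0.119, 0.066, 0.815)
t=5.400: state=(0.115, 0.058, 0.827)
t=5.480: state=(0.114, 0.054, 0.831)
compare at T: S=0.114, I=0.054, R=0.831

largest component: R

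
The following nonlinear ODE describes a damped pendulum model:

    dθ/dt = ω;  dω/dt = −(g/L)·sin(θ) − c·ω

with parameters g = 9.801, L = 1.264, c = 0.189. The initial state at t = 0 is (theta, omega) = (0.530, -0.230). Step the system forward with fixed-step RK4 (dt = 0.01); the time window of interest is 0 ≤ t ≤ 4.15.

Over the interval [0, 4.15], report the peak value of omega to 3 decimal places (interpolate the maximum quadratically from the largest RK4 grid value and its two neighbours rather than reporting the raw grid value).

max omega = 1.258

t=0.000: state=(0.530, -0.230)
step 1 (dt=0.01): k1=(-0.230, -3.876), k2=(-0.249, -3.865), k3=(-0.249, -3.864), k4=(-0.269, -3.852); state += dt/6·(k1+2k2+2k3+k4)
t=0.010: state=(0.528, -0.269)
t=0.020: state=(0.525, -0.307)
t=0.030: state=(0.521, -0.345)
continuing one RK4 step at a time; state shown every 20 steps (Δt=0.2):
t=0.200: state=(0.411, -0.926)
t=0.400: state=(0.178, -1.342)
t=0.600: state=(-0.098, -1.352)
t=0.800: state=(-0.336, -0.964)
t=1.000: state=(-0.467, -0.319)
t=1.200: state=(-0.459, 0.388)
t=1.400: state=(-0.320, 0.965)
t=1.600: state=(-0.093, 1.246)
t=1.800: state=(0.153, 1.151)
t=2.000: state=(0.345, 0.722)
t=2.200: state=(0.429, 0.106)
t=2.400: state=(0.387, -0.516)
t=2.600: state=(0.234, -0.972)
t=2.800: state=(0.018, -1.130)
t=3.000: state=(-0.195, -0.949)
t=3.200: state=(-0.343, -0.498)
t=3.400: state=(-0.386, 0.077)
t=3.600: state=(-0.315, 0.609)
t=3.800: state=(-0.155, 0.948)
t=4.000: state=(0.045, 0.997)
t=4.150: state=(0.184, 0.836)
largest grid value and its neighbours: omega(1.640)=1.25779, omega(1.650)=1.25826, omega(1.660)=1.25775
parabola through these three points peaks at t≈1.650 with omega≈1.25826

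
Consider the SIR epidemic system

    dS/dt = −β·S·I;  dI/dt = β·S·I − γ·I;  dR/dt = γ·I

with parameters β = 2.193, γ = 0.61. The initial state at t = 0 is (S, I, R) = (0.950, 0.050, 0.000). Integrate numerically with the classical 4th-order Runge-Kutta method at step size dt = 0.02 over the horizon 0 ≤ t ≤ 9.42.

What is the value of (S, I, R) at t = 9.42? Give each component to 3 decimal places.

t=0.000: state=(0.950, 0.050, 0.000)
step 1 (dt=0.02): k1=(-0.104, 0.074, 0.030), k2=(-0.106, 0.075, 0.031), k3=(-0.106, 0.075, 0.031), k4=(-0.107, 0.076, 0.031); state += dt/6·(k1+2k2+2k3+k4)
t=0.020: state=(0.948, 0.051, 0.001)
t=0.040: state=(0.946, 0.053, 0.001)
t=0.060: state=(0.943, 0.055, 0.002)
continuing one RK4 step at a time; state shown every 25 steps (Δt=0.5):
t=0.500: state=(0.877, 0.101, 0.022)
t=1.000: state=(0.753, 0.182, 0.065)
t=1.500: state=(0.584, 0.281, 0.135)
t=2.000: state=(0.410, 0.356, 0.234)
t=2.500: state=(0.273, 0.380, 0.347)
t=3.000: state=(0.181, 0.358, 0.461)
t=3.500: state=(0.125, 0.311, 0.563)
t=4.000: state=(0.092, 0.258, 0.650)
t=4.500: state=(0.071, 0.208, 0.721)
t=5.000: state=(0.058, 0.164, 0.778)
t=5.500: state=(0.049, 0.129, 0.822)
t=6.000: state=(0.044, 0.100, 0.857)
t=6.500: state=(0.040, 0.077, 0.883)
t=7.000: state=(0.037, 0.059, 0.904)
t=7.500: state=(0.035, 0.045, 0.920)
t=8.000: state=(0.033, 0.035, 0.932)
t=8.500: state=(0.032, 0.026, 0.941)
t=9.000: state=(0.031, 0.020, 0.948)
t=9.420: state=(0.031, 0.016, 0.953)

(S, I, R) = (0.031, 0.016, 0.953)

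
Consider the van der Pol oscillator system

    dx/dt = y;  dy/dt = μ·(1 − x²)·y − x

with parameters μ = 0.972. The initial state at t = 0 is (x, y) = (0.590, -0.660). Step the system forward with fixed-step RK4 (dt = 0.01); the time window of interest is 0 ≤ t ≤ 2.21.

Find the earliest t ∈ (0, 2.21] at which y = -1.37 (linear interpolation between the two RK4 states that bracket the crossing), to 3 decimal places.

t = 0.599

t=0.000: state=(0.590, -0.660)
step 1 (dt=0.01): k1=(-0.660, -1.008), k2=(-0.665, -1.011), k3=(-0.665, -1.011), k4=(-0.670, -1.013); state += dt/6·(k1+2k2+2k3+k4)
t=0.010: state=(0.583, -0.670)
t=0.020: state=(0.577, -0.680)
t=0.030: state=(0.570, -0.690)
continuing one RK4 step at a time; state shown every 10 steps (Δt=0.1):
t=0.100: state=(0.519, -0.763)
t=0.200: state=(0.437, -0.873)
t=0.300: state=(0.344, -0.988)
t=0.400: state=(0.239, -1.111)
t=0.500: state=(0.122, -1.239)
t=0.590: state=(0.005, -1.358)
next step: t=0.600: state=(-0.009, -1.371) — y has crossed -1.37
linear interpolation between t=0.590 (-1.35792) and t=0.600 (-1.37116) → t≈0.599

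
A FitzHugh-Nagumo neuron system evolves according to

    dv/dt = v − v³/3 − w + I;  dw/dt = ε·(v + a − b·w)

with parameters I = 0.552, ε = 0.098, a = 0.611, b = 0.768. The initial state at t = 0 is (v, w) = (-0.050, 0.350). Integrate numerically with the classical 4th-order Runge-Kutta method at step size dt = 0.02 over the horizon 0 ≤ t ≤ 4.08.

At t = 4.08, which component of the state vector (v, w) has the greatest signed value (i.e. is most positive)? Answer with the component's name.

largest component: v

t=0.000: state=(-0.050, 0.350)
step 1 (dt=0.02): k1=(0.152, 0.029), k2=(0.153, 0.029), k3=(0.153, 0.029), k4=(0.155, 0.029); state += dt/6·(k1+2k2+2k3+k4)
t=0.020: state=(-0.047, 0.351)
t=0.040: state=(-0.044, 0.351)
t=0.060: state=(-0.041, 0.352)
continuing one RK4 step at a time; state shown every 10 steps (Δt=0.2):
t=0.200: state=(-0.017, 0.356)
t=0.400: state=(0.022, 0.363)
t=0.600: state=(0.068, 0.370)
t=0.800: state=(0.122, 0.378)
t=1.000: state=(0.187, 0.387)
t=1.200: state=(0.263, 0.398)
t=1.400: state=(0.352, 0.410)
t=1.600: state=(0.455, 0.423)
t=1.800: state=(0.572, 0.439)
t=2.000: state=(0.703, 0.457)
t=2.200: state=(0.844, 0.477)
t=2.400: state=(0.988, 0.499)
t=2.600: state=(1.129, 0.524)
t=2.800: state=(1.257, 0.552)
t=3.000: state=(1.365, 0.581)
t=3.200: state=(1.451, 0.611)
t=3.400: state=(1.515, 0.643)
t=3.600: state=(1.558, 0.675)
t=3.800: state=(1.586, 0.708)
t=4.000: state=(1.600, 0.740)
t=4.080: state=(1.603, 0.753)
compare at T: v=1.603, w=0.753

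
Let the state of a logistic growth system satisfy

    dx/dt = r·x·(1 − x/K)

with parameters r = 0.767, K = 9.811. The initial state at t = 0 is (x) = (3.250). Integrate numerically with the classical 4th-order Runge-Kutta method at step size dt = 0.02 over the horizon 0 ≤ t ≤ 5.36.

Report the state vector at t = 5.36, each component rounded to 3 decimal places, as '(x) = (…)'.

t=0.000: state=(3.250)
step 1 (dt=0.02): k1=(1.667), k2=(1.671), k3=(1.671), k4=(1.676); state += dt/6·(k1+2k2+2k3+k4)
t=0.020: state=(3.283)
t=0.040: state=(3.317)
t=0.060: state=(3.351)
continuing one RK4 step at a time; state shown every 10 steps (Δt=0.2):
t=0.200: state=(3.592)
t=0.400: state=(3.947)
t=0.600: state=(4.314)
t=0.800: state=(4.688)
t=1.000: state=(5.064)
t=1.200: state=(5.438)
t=1.400: state=(5.806)
t=1.600: state=(6.164)
t=1.800: state=(6.508)
t=2.000: state=(6.835)
t=2.200: state=(7.143)
t=2.400: state=(7.431)
t=2.600: state=(7.696)
t=2.800: state=(7.940)
t=3.000: state=(8.161)
t=3.200: state=(8.361)
t=3.400: state=(8.540)
t=3.600: state=(8.701)
t=3.800: state=(8.843)
t=4.000: state=(8.969)
t=4.200: state=(9.080)
t=4.400: state=(9.177)
t=4.600: state=(9.262)
t=4.800: state=(9.336)
t=5.000: state=(9.401)
t=5.200: state=(9.457)
t=5.360: state=(9.497)

(x) = (9.497)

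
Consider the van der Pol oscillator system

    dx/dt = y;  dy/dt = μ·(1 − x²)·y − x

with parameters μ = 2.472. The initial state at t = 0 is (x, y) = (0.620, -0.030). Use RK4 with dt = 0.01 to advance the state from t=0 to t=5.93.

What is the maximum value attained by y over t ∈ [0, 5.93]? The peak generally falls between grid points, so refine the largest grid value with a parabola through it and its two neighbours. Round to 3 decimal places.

t=0.000: state=(0.620, -0.030)
step 1 (dt=0.01): k1=(-0.030, -0.666), k2=(-0.033, -0.671), k3=(-0.033, -0.671), k4=(-0.037, -0.676); state += dt/6·(k1+2k2+2k3+k4)
t=0.010: state=(0.620, -0.037)
t=0.020: state=(0.619, -0.044)
t=0.030: state=(0.619, -0.050)
continuing one RK4 step at a time; state shown every 20 steps (Δt=0.2):
t=0.200: state=(0.599, -0.185)
t=0.400: state=(0.543, -0.394)
t=0.600: state=(0.436, -0.693)
t=0.800: state=(0.254, -1.158)
t=1.000: state=(-0.047, -1.912)
t=1.200: state=(-0.530, -2.930)
t=1.400: state=(-1.168, -3.147)
t=1.600: state=(-1.660, -1.618)
t=1.800: state=(-1.840, -0.346)
t=2.000: state=(-1.855, 0.112)
t=2.200: state=(-1.816, 0.251)
t=2.400: state=(-1.759, 0.304)
t=2.600: state=(-1.695, 0.335)
t=2.800: state=(-1.625, 0.364)
t=3.000: state=(-1.550, 0.396)
t=3.200: state=(-1.466, 0.436)
t=3.400: state=(-1.374, 0.488)
t=3.600: state=(-1.270, 0.560)
t=3.800: state=(-1.148, 0.663)
t=4.000: state=(-1.001, 0.821)
t=4.200: state=(-0.813, 1.084)
t=4.400: state=(-0.553, 1.561)
t=4.600: state=(-0.160, 2.472)
t=4.800: state=(0.476, 3.924)
t=5.000: state=(1.325, 4.016)
t=5.200: state=(1.882, 1.488)
t=5.400: state=(2.018, 0.149)
t=5.600: state=(2.008, -0.175)
t=5.800: state=(1.963, -0.251)
t=5.930: state=(1.930, -0.270)
largest grid value and its neighbours: y(4.900)=4.39140, y(4.910)=4.39925, y(4.920)=4.39768
parabola through these three points peaks at t≈4.913 with y≈4.39977

max y = 4.400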